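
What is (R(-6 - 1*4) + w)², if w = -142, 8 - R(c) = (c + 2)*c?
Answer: 45796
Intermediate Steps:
R(c) = 8 - c*(2 + c) (R(c) = 8 - (c + 2)*c = 8 - (2 + c)*c = 8 - c*(2 + c))
(R(-6 - 1*4) + w)² = ((8 - (-6 - 1*4)² - 2*(-6 - 1*4)) - 142)² = ((8 - (-6 - 4)² - 2*(-6 - 4)) - 142)² = ((8 - 1*(-10)² - 2*(-10)) - 142)² = ((8 - 1*100 + 20) - 142)² = ((8 - 100 + 20) - 142)² = (-72 - 142)² = (-214)² = 45796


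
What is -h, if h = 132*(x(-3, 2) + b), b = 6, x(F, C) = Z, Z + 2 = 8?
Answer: -1584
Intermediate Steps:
Z = 6 (Z = -2 + 8 = 6)
x(F, C) = 6
h = 1584 (h = 132*(6 + 6) = 132*12 = 1584)
-h = -1*1584 = -1584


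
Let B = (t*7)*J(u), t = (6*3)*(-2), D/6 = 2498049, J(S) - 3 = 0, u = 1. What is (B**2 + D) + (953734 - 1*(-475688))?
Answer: 16989252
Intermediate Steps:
J(S) = 3 (J(S) = 3 + 0 = 3)
D = 14988294 (D = 6*2498049 = 14988294)
t = -36 (t = 18*(-2) = -36)
B = -756 (B = -36*7*3 = -252*3 = -756)
(B**2 + D) + (953734 - 1*(-475688)) = ((-756)**2 + 14988294) + (953734 - 1*(-475688)) = (571536 + 14988294) + (953734 + 475688) = 15559830 + 1429422 = 16989252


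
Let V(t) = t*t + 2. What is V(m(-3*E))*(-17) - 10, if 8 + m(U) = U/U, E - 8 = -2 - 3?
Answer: -877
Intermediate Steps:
E = 3 (E = 8 + (-2 - 3) = 8 - 5 = 3)
m(U) = -7 (m(U) = -8 + U/U = -8 + 1 = -7)
V(t) = 2 + t² (V(t) = t² + 2 = 2 + t²)
V(m(-3*E))*(-17) - 10 = (2 + (-7)²)*(-17) - 10 = (2 + 49)*(-17) - 10 = 51*(-17) - 10 = -867 - 10 = -877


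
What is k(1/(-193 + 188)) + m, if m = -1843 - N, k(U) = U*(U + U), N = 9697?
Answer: -288498/25 ≈ -11540.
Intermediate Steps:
k(U) = 2*U**2 (k(U) = U*(2*U) = 2*U**2)
m = -11540 (m = -1843 - 1*9697 = -1843 - 9697 = -11540)
k(1/(-193 + 188)) + m = 2*(1/(-193 + 188))**2 - 11540 = 2*(1/(-5))**2 - 11540 = 2*(-1/5)**2 - 11540 = 2*(1/25) - 11540 = 2/25 - 11540 = -288498/25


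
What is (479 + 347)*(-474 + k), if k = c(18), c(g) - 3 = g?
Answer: -374178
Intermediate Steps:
c(g) = 3 + g
k = 21 (k = 3 + 18 = 21)
(479 + 347)*(-474 + k) = (479 + 347)*(-474 + 21) = 826*(-453) = -374178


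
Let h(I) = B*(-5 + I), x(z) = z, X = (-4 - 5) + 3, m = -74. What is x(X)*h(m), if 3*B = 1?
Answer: 158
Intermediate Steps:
B = 1/3 (B = (1/3)*1 = 1/3 ≈ 0.33333)
X = -6 (X = -9 + 3 = -6)
h(I) = -5/3 + I/3 (h(I) = (-5 + I)/3 = -5/3 + I/3)
x(X)*h(m) = -6*(-5/3 + (1/3)*(-74)) = -6*(-5/3 - 74/3) = -6*(-79/3) = 158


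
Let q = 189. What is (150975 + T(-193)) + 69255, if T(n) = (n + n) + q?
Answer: 220033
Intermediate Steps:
T(n) = 189 + 2*n (T(n) = (n + n) + 189 = 2*n + 189 = 189 + 2*n)
(150975 + T(-193)) + 69255 = (150975 + (189 + 2*(-193))) + 69255 = (150975 + (189 - 386)) + 69255 = (150975 - 197) + 69255 = 150778 + 69255 = 220033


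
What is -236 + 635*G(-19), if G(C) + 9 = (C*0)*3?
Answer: -5951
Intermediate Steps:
G(C) = -9 (G(C) = -9 + (C*0)*3 = -9 + 0*3 = -9 + 0 = -9)
-236 + 635*G(-19) = -236 + 635*(-9) = -236 - 5715 = -5951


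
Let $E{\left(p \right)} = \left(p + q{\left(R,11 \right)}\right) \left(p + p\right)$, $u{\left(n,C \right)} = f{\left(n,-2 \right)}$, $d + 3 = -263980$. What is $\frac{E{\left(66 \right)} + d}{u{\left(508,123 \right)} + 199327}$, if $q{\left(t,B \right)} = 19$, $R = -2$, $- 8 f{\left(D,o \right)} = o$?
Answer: $- \frac{1011052}{797309} \approx -1.2681$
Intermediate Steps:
$d = -263983$ ($d = -3 - 263980 = -263983$)
$f{\left(D,o \right)} = - \frac{o}{8}$
$u{\left(n,C \right)} = \frac{1}{4}$ ($u{\left(n,C \right)} = \left(- \frac{1}{8}\right) \left(-2\right) = \frac{1}{4}$)
$E{\left(p \right)} = 2 p \left(19 + p\right)$ ($E{\left(p \right)} = \left(p + 19\right) \left(p + p\right) = \left(19 + p\right) 2 p = 2 p \left(19 + p\right)$)
$\frac{E{\left(66 \right)} + d}{u{\left(508,123 \right)} + 199327} = \frac{2 \cdot 66 \left(19 + 66\right) - 263983}{\frac{1}{4} + 199327} = \frac{2 \cdot 66 \cdot 85 - 263983}{\frac{797309}{4}} = \left(11220 - 263983\right) \frac{4}{797309} = \left(-252763\right) \frac{4}{797309} = - \frac{1011052}{797309}$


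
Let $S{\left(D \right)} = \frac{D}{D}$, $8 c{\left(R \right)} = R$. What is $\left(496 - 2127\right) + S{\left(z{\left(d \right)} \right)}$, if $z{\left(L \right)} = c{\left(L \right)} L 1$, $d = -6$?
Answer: $-1630$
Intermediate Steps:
$c{\left(R \right)} = \frac{R}{8}$
$z{\left(L \right)} = \frac{L^{2}}{8}$ ($z{\left(L \right)} = \frac{L}{8} L 1 = \frac{L^{2}}{8} \cdot 1 = \frac{L^{2}}{8}$)
$S{\left(D \right)} = 1$
$\left(496 - 2127\right) + S{\left(z{\left(d \right)} \right)} = \left(496 - 2127\right) + 1 = -1631 + 1 = -1630$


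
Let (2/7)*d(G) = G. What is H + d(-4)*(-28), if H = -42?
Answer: 350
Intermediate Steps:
d(G) = 7*G/2
H + d(-4)*(-28) = -42 + ((7/2)*(-4))*(-28) = -42 - 14*(-28) = -42 + 392 = 350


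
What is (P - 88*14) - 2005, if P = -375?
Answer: -3612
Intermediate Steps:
(P - 88*14) - 2005 = (-375 - 88*14) - 2005 = (-375 - 1232) - 2005 = -1607 - 2005 = -3612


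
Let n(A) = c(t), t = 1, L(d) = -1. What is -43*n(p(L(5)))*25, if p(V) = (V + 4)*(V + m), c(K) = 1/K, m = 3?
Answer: -1075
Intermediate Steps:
p(V) = (3 + V)*(4 + V) (p(V) = (V + 4)*(V + 3) = (4 + V)*(3 + V) = (3 + V)*(4 + V))
n(A) = 1 (n(A) = 1/1 = 1)
-43*n(p(L(5)))*25 = -43*1*25 = -43*25 = -1075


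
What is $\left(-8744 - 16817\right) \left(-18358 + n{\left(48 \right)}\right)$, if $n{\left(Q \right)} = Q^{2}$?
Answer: $410356294$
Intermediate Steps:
$\left(-8744 - 16817\right) \left(-18358 + n{\left(48 \right)}\right) = \left(-8744 - 16817\right) \left(-18358 + 48^{2}\right) = - 25561 \left(-18358 + 2304\right) = \left(-25561\right) \left(-16054\right) = 410356294$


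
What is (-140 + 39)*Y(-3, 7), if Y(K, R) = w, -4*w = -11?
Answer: -1111/4 ≈ -277.75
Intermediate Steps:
w = 11/4 (w = -1/4*(-11) = 11/4 ≈ 2.7500)
Y(K, R) = 11/4
(-140 + 39)*Y(-3, 7) = (-140 + 39)*(11/4) = -101*11/4 = -1111/4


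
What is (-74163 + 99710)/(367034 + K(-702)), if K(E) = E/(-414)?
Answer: 587581/8441821 ≈ 0.069604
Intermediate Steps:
K(E) = -E/414 (K(E) = E*(-1/414) = -E/414)
(-74163 + 99710)/(367034 + K(-702)) = (-74163 + 99710)/(367034 - 1/414*(-702)) = 25547/(367034 + 39/23) = 25547/(8441821/23) = 25547*(23/8441821) = 587581/8441821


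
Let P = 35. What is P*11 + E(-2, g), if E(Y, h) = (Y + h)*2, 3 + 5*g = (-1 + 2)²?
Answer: 1901/5 ≈ 380.20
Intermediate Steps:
g = -⅖ (g = -⅗ + (-1 + 2)²/5 = -⅗ + (⅕)*1² = -⅗ + (⅕)*1 = -⅗ + ⅕ = -⅖ ≈ -0.40000)
E(Y, h) = 2*Y + 2*h
P*11 + E(-2, g) = 35*11 + (2*(-2) + 2*(-⅖)) = 385 + (-4 - ⅘) = 385 - 24/5 = 1901/5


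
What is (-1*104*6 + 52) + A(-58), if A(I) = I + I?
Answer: -688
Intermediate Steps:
A(I) = 2*I
(-1*104*6 + 52) + A(-58) = (-1*104*6 + 52) + 2*(-58) = (-104*6 + 52) - 116 = (-624 + 52) - 116 = -572 - 116 = -688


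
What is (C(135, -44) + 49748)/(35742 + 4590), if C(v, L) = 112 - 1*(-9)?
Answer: 16623/13444 ≈ 1.2365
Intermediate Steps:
C(v, L) = 121 (C(v, L) = 112 + 9 = 121)
(C(135, -44) + 49748)/(35742 + 4590) = (121 + 49748)/(35742 + 4590) = 49869/40332 = 49869*(1/40332) = 16623/13444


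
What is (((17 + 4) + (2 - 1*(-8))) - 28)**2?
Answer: 9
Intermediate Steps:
(((17 + 4) + (2 - 1*(-8))) - 28)**2 = ((21 + (2 + 8)) - 28)**2 = ((21 + 10) - 28)**2 = (31 - 28)**2 = 3**2 = 9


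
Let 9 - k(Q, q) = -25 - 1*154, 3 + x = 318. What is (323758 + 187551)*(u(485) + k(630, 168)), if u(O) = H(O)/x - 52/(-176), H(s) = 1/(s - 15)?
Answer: 313584350935423/3257100 ≈ 9.6277e+7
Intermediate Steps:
H(s) = 1/(-15 + s)
x = 315 (x = -3 + 318 = 315)
k(Q, q) = 188 (k(Q, q) = 9 - (-25 - 1*154) = 9 - (-25 - 154) = 9 - 1*(-179) = 9 + 179 = 188)
u(O) = 13/44 + 1/(315*(-15 + O)) (u(O) = 1/((-15 + O)*315) - 52/(-176) = (1/315)/(-15 + O) - 52*(-1/176) = 1/(315*(-15 + O)) + 13/44 = 13/44 + 1/(315*(-15 + O)))
(323758 + 187551)*(u(485) + k(630, 168)) = (323758 + 187551)*((-61381 + 4095*485)/(13860*(-15 + 485)) + 188) = 511309*((1/13860)*(-61381 + 1986075)/470 + 188) = 511309*((1/13860)*(1/470)*1924694 + 188) = 511309*(962347/3257100 + 188) = 511309*(613297147/3257100) = 313584350935423/3257100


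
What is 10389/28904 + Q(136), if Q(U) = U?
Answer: 3941333/28904 ≈ 136.36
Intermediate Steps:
10389/28904 + Q(136) = 10389/28904 + 136 = 3941333/28904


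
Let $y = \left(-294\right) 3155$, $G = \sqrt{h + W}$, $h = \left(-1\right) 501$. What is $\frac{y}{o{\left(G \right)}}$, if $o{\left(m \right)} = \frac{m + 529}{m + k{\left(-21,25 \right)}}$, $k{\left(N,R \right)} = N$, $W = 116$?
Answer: $\frac{4973630340}{140113} - \frac{255081750 i \sqrt{385}}{140113} \approx 35497.0 - 35722.0 i$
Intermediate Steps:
$h = -501$
$G = i \sqrt{385}$ ($G = \sqrt{-501 + 116} = \sqrt{-385} = i \sqrt{385} \approx 19.621 i$)
$o{\left(m \right)} = \frac{529 + m}{-21 + m}$ ($o{\left(m \right)} = \frac{m + 529}{m - 21} = \frac{529 + m}{-21 + m}$)
$y = -927570$
$\frac{y}{o{\left(G \right)}} = - \frac{927570}{\frac{1}{-21 + i \sqrt{385}} \left(529 + i \sqrt{385}\right)} = - 927570 \frac{-21 + i \sqrt{385}}{529 + i \sqrt{385}} = - \frac{927570 \left(-21 + i \sqrt{385}\right)}{529 + i \sqrt{385}}$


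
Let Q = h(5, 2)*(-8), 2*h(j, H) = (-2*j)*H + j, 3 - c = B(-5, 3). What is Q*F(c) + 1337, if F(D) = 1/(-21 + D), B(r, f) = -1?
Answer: 22669/17 ≈ 1333.5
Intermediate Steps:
c = 4 (c = 3 - 1*(-1) = 3 + 1 = 4)
h(j, H) = j/2 - H*j (h(j, H) = ((-2*j)*H + j)/2 = (-2*H*j + j)/2 = (j - 2*H*j)/2 = j/2 - H*j)
Q = 60 (Q = (5*(½ - 1*2))*(-8) = (5*(½ - 2))*(-8) = (5*(-3/2))*(-8) = -15/2*(-8) = 60)
Q*F(c) + 1337 = 60/(-21 + 4) + 1337 = 60/(-17) + 1337 = 60*(-1/17) + 1337 = -60/17 + 1337 = 22669/17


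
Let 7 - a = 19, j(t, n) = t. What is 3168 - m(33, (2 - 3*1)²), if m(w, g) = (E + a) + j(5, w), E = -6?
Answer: 3181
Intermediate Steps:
a = -12 (a = 7 - 1*19 = 7 - 19 = -12)
m(w, g) = -13 (m(w, g) = (-6 - 12) + 5 = -18 + 5 = -13)
3168 - m(33, (2 - 3*1)²) = 3168 - 1*(-13) = 3168 + 13 = 3181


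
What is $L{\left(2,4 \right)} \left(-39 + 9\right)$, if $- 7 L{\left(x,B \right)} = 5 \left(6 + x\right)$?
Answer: $\frac{1200}{7} \approx 171.43$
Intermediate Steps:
$L{\left(x,B \right)} = - \frac{30}{7} - \frac{5 x}{7}$ ($L{\left(x,B \right)} = - \frac{5 \left(6 + x\right)}{7} = - \frac{30 + 5 x}{7} = - \frac{30}{7} - \frac{5 x}{7}$)
$L{\left(2,4 \right)} \left(-39 + 9\right) = \left(- \frac{30}{7} - \frac{10}{7}\right) \left(-39 + 9\right) = \left(- \frac{30}{7} - \frac{10}{7}\right) \left(-30\right) = \left(- \frac{40}{7}\right) \left(-30\right) = \frac{1200}{7}$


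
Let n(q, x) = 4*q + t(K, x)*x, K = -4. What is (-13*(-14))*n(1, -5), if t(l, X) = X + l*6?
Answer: 27118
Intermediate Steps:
t(l, X) = X + 6*l
n(q, x) = 4*q + x*(-24 + x) (n(q, x) = 4*q + (x + 6*(-4))*x = 4*q + (x - 24)*x = 4*q + (-24 + x)*x = 4*q + x*(-24 + x))
(-13*(-14))*n(1, -5) = (-13*(-14))*(4*1 - 5*(-24 - 5)) = 182*(4 - 5*(-29)) = 182*(4 + 145) = 182*149 = 27118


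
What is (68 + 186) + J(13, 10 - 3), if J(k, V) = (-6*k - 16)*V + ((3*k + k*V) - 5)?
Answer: -279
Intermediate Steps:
J(k, V) = -5 + 3*k + V*k + V*(-16 - 6*k) (J(k, V) = (-16 - 6*k)*V + ((3*k + V*k) - 5) = V*(-16 - 6*k) + (-5 + 3*k + V*k) = -5 + 3*k + V*k + V*(-16 - 6*k))
(68 + 186) + J(13, 10 - 3) = (68 + 186) + (-5 - 16*(10 - 3) + 3*13 - 5*(10 - 3)*13) = 254 + (-5 - 16*7 + 39 - 5*7*13) = 254 + (-5 - 112 + 39 - 455) = 254 - 533 = -279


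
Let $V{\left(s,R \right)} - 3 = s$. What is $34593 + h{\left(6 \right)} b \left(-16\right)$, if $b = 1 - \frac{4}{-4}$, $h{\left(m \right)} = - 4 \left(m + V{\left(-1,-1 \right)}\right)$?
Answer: $35617$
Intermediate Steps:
$V{\left(s,R \right)} = 3 + s$
$h{\left(m \right)} = -8 - 4 m$ ($h{\left(m \right)} = - 4 \left(m + \left(3 - 1\right)\right) = - 4 \left(m + 2\right) = - 4 \left(2 + m\right) = -8 - 4 m$)
$b = 2$ ($b = 1 - -1 = 1 + 1 = 2$)
$34593 + h{\left(6 \right)} b \left(-16\right) = 34593 + \left(-8 - 24\right) 2 \left(-16\right) = 34593 + \left(-32\right) 2 \left(-16\right) = 34593 - -1024 = 34593 + 1024 = 35617$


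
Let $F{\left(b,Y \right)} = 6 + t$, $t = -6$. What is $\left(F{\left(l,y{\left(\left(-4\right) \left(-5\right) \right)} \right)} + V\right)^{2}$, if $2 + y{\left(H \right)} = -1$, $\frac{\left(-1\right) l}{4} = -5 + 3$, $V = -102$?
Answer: $10404$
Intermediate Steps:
$l = 8$ ($l = - 4 \left(-5 + 3\right) = \left(-4\right) \left(-2\right) = 8$)
$y{\left(H \right)} = -3$ ($y{\left(H \right)} = -2 - 1 = -3$)
$F{\left(b,Y \right)} = 0$ ($F{\left(b,Y \right)} = 6 - 6 = 0$)
$\left(F{\left(l,y{\left(\left(-4\right) \left(-5\right) \right)} \right)} + V\right)^{2} = \left(0 - 102\right)^{2} = \left(-102\right)^{2} = 10404$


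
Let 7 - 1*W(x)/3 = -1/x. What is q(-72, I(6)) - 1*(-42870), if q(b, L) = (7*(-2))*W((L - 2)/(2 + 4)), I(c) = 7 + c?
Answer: 468084/11 ≈ 42553.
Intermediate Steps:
W(x) = 21 + 3/x (W(x) = 21 - (-3)/x = 21 + 3/x)
q(b, L) = -294 - 42/(-⅓ + L/6) (q(b, L) = (7*(-2))*(21 + 3/(((L - 2)/(2 + 4)))) = -14*(21 + 3/(((-2 + L)/6))) = -14*(21 + 3/(((-2 + L)*(⅙)))) = -14*(21 + 3/(-⅓ + L/6)) = -294 - 42/(-⅓ + L/6))
q(-72, I(6)) - 1*(-42870) = 42*(8 - 7*(7 + 6))/(-2 + (7 + 6)) - 1*(-42870) = 42*(8 - 7*13)/(-2 + 13) + 42870 = 42*(8 - 91)/11 + 42870 = 42*(1/11)*(-83) + 42870 = -3486/11 + 42870 = 468084/11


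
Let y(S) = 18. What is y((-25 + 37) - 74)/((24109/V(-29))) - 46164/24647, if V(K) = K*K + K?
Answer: -752727324/594214523 ≈ -1.2668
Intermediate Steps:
V(K) = K + K² (V(K) = K² + K = K + K²)
y((-25 + 37) - 74)/((24109/V(-29))) - 46164/24647 = 18/((24109/((-29*(1 - 29))))) - 46164/24647 = 18/((24109/((-29*(-28))))) - 46164*1/24647 = 18/((24109/812)) - 46164/24647 = 18/((24109*(1/812))) - 46164/24647 = 18/(24109/812) - 46164/24647 = 18*(812/24109) - 46164/24647 = 14616/24109 - 46164/24647 = -752727324/594214523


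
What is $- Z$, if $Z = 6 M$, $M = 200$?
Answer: $-1200$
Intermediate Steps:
$Z = 1200$ ($Z = 6 \cdot 200 = 1200$)
$- Z = \left(-1\right) 1200 = -1200$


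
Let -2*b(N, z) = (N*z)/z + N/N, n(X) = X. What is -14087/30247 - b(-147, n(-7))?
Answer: -2222118/30247 ≈ -73.466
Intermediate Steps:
b(N, z) = -1/2 - N/2 (b(N, z) = -((N*z)/z + N/N)/2 = -(N + 1)/2 = -(1 + N)/2 = -1/2 - N/2)
-14087/30247 - b(-147, n(-7)) = -14087/30247 - (-1/2 - 1/2*(-147)) = -14087*1/30247 - (-1/2 + 147/2) = -14087/30247 - 1*73 = -14087/30247 - 73 = -2222118/30247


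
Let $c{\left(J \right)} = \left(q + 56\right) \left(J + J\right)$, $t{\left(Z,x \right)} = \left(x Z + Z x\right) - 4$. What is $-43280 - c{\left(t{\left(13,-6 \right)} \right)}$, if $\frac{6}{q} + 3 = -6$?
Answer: $- \frac{76720}{3} \approx -25573.0$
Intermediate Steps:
$q = - \frac{2}{3}$ ($q = \frac{6}{-3 - 6} = \frac{6}{-9} = 6 \left(- \frac{1}{9}\right) = - \frac{2}{3} \approx -0.66667$)
$t{\left(Z,x \right)} = -4 + 2 Z x$ ($t{\left(Z,x \right)} = \left(Z x + Z x\right) - 4 = 2 Z x - 4 = -4 + 2 Z x$)
$c{\left(J \right)} = \frac{332 J}{3}$ ($c{\left(J \right)} = \left(- \frac{2}{3} + 56\right) \left(J + J\right) = \frac{166 \cdot 2 J}{3} = \frac{332 J}{3}$)
$-43280 - c{\left(t{\left(13,-6 \right)} \right)} = -43280 - \frac{332 \left(-4 + 2 \cdot 13 \left(-6\right)\right)}{3} = -43280 - \frac{332 \left(-4 - 156\right)}{3} = -43280 - \frac{332}{3} \left(-160\right) = -43280 - - \frac{53120}{3} = -43280 + \frac{53120}{3} = - \frac{76720}{3}$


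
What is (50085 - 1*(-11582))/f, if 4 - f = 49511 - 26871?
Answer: -61667/22636 ≈ -2.7243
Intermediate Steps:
f = -22636 (f = 4 - (49511 - 26871) = 4 - 1*22640 = 4 - 22640 = -22636)
(50085 - 1*(-11582))/f = (50085 - 1*(-11582))/(-22636) = (50085 + 11582)*(-1/22636) = 61667*(-1/22636) = -61667/22636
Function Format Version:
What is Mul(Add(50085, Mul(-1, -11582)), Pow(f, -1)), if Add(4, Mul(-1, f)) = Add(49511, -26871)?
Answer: Rational(-61667, 22636) ≈ -2.7243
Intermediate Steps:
f = -22636 (f = Add(4, Mul(-1, Add(49511, -26871))) = Add(4, Mul(-1, 22640)) = Add(4, -22640) = -22636)
Mul(Add(50085, Mul(-1, -11582)), Pow(f, -1)) = Mul(Add(50085, Mul(-1, -11582)), Pow(-22636, -1)) = Mul(Add(50085, 11582), Rational(-1, 22636)) = Mul(61667, Rational(-1, 22636)) = Rational(-61667, 22636)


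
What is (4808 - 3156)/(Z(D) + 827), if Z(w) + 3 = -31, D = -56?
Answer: 1652/793 ≈ 2.0832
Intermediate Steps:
Z(w) = -34 (Z(w) = -3 - 31 = -34)
(4808 - 3156)/(Z(D) + 827) = (4808 - 3156)/(-34 + 827) = 1652/793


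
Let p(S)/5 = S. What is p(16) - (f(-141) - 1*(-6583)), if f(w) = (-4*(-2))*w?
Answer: -5375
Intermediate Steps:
f(w) = 8*w
p(S) = 5*S
p(16) - (f(-141) - 1*(-6583)) = 5*16 - (8*(-141) - 1*(-6583)) = 80 - (-1128 + 6583) = 80 - 1*5455 = 80 - 5455 = -5375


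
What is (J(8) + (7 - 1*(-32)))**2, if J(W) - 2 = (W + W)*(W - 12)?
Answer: 529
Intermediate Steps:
J(W) = 2 + 2*W*(-12 + W) (J(W) = 2 + (W + W)*(W - 12) = 2 + (2*W)*(-12 + W) = 2 + 2*W*(-12 + W))
(J(8) + (7 - 1*(-32)))**2 = ((2 - 24*8 + 2*8**2) + (7 - 1*(-32)))**2 = ((2 - 192 + 2*64) + (7 + 32))**2 = ((2 - 192 + 128) + 39)**2 = (-62 + 39)**2 = (-23)**2 = 529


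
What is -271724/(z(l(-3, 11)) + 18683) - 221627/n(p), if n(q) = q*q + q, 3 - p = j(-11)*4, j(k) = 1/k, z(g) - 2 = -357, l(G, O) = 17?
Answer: -61497765025/4068816 ≈ -15114.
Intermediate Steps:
z(g) = -355 (z(g) = 2 - 357 = -355)
j(k) = 1/k
p = 37/11 (p = 3 - 4/(-11) = 3 - (-1)*4/11 = 3 - 1*(-4/11) = 3 + 4/11 = 37/11 ≈ 3.3636)
n(q) = q + q² (n(q) = q² + q = q + q²)
-271724/(z(l(-3, 11)) + 18683) - 221627/n(p) = -271724/(-355 + 18683) - 221627*11/(37*(1 + 37/11)) = -271724/18328 - 221627/((37/11)*(48/11)) = -271724*1/18328 - 221627/1776/121 = -67931/4582 - 221627*121/1776 = -67931/4582 - 26816867/1776 = -61497765025/4068816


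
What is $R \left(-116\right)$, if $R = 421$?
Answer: $-48836$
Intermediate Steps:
$R \left(-116\right) = 421 \left(-116\right) = -48836$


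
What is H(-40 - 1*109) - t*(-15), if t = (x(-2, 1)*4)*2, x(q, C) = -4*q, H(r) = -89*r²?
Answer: -1974929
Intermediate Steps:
t = 64 (t = (-4*(-2)*4)*2 = (8*4)*2 = 32*2 = 64)
H(-40 - 1*109) - t*(-15) = -89*(-40 - 1*109)² - 64*(-15) = -89*(-40 - 109)² - 1*(-960) = -89*(-149)² + 960 = -89*22201 + 960 = -1975889 + 960 = -1974929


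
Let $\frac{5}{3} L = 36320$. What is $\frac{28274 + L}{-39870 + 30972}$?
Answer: $- \frac{25033}{4449} \approx -5.6267$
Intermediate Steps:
$L = 21792$ ($L = \frac{3}{5} \cdot 36320 = 21792$)
$\frac{28274 + L}{-39870 + 30972} = \frac{28274 + 21792}{-39870 + 30972} = \frac{50066}{-8898} = 50066 \left(- \frac{1}{8898}\right) = - \frac{25033}{4449}$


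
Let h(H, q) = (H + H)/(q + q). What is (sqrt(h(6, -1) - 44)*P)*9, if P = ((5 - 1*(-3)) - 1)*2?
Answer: 630*I*sqrt(2) ≈ 890.95*I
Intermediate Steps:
h(H, q) = H/q (h(H, q) = (2*H)/((2*q)) = (2*H)*(1/(2*q)) = H/q)
P = 14 (P = ((5 + 3) - 1)*2 = (8 - 1)*2 = 7*2 = 14)
(sqrt(h(6, -1) - 44)*P)*9 = (sqrt(6/(-1) - 44)*14)*9 = (sqrt(6*(-1) - 44)*14)*9 = (sqrt(-6 - 44)*14)*9 = (sqrt(-50)*14)*9 = ((5*I*sqrt(2))*14)*9 = (70*I*sqrt(2))*9 = 630*I*sqrt(2)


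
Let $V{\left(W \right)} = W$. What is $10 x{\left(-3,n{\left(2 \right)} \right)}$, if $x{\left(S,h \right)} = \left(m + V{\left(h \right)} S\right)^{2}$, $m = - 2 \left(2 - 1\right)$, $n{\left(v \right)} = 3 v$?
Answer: $4000$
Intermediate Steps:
$m = -2$ ($m = \left(-2\right) 1 = -2$)
$x{\left(S,h \right)} = \left(-2 + S h\right)^{2}$ ($x{\left(S,h \right)} = \left(-2 + h S\right)^{2} = \left(-2 + S h\right)^{2}$)
$10 x{\left(-3,n{\left(2 \right)} \right)} = 10 \left(-2 - 3 \cdot 3 \cdot 2\right)^{2} = 10 \left(-2 - 18\right)^{2} = 10 \left(-20\right)^{2} = 10 \cdot 400 = 4000$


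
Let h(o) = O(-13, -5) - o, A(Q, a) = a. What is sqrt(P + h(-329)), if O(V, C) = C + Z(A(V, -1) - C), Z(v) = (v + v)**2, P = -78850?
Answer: 3*I*sqrt(8718) ≈ 280.11*I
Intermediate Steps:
Z(v) = 4*v**2 (Z(v) = (2*v)**2 = 4*v**2)
O(V, C) = C + 4*(-1 - C)**2
h(o) = 59 - o (h(o) = (-5 + 4*(1 - 5)**2) - o = (-5 + 4*(-4)**2) - o = (-5 + 4*16) - o = (-5 + 64) - o = 59 - o)
sqrt(P + h(-329)) = sqrt(-78850 + (59 - 1*(-329))) = sqrt(-78850 + (59 + 329)) = sqrt(-78850 + 388) = sqrt(-78462) = 3*I*sqrt(8718)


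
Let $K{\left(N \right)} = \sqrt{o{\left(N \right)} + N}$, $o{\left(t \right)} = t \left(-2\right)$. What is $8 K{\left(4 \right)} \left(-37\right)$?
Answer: $- 592 i \approx - 592.0 i$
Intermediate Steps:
$o{\left(t \right)} = - 2 t$
$K{\left(N \right)} = \sqrt{- N}$ ($K{\left(N \right)} = \sqrt{- 2 N + N} = \sqrt{- N}$)
$8 K{\left(4 \right)} \left(-37\right) = 8 \sqrt{\left(-1\right) 4} \left(-37\right) = 8 \sqrt{-4} \left(-37\right) = 8 \cdot 2 i \left(-37\right) = 16 i \left(-37\right) = - 592 i$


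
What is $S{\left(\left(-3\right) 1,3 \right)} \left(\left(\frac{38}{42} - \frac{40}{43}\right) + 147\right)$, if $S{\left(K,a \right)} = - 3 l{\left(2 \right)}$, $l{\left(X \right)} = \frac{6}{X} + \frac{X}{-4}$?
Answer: $- \frac{331795}{301} \approx -1102.3$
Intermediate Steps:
$l{\left(X \right)} = \frac{6}{X} - \frac{X}{4}$ ($l{\left(X \right)} = \frac{6}{X} + X \left(- \frac{1}{4}\right) = \frac{6}{X} - \frac{X}{4}$)
$S{\left(K,a \right)} = - \frac{15}{2}$ ($S{\left(K,a \right)} = - 3 \left(\frac{6}{2} - \frac{1}{2}\right) = - 3 \left(6 \cdot \frac{1}{2} - \frac{1}{2}\right) = - 3 \left(3 - \frac{1}{2}\right) = \left(-3\right) \frac{5}{2} = - \frac{15}{2}$)
$S{\left(\left(-3\right) 1,3 \right)} \left(\left(\frac{38}{42} - \frac{40}{43}\right) + 147\right) = - \frac{15 \left(\left(\frac{38}{42} - \frac{40}{43}\right) + 147\right)}{2} = - \frac{15 \left(\left(38 \cdot \frac{1}{42} - \frac{40}{43}\right) + 147\right)}{2} = - \frac{15 \left(\left(\frac{19}{21} - \frac{40}{43}\right) + 147\right)}{2} = - \frac{15 \left(- \frac{23}{903} + 147\right)}{2} = \left(- \frac{15}{2}\right) \frac{132718}{903} = - \frac{331795}{301}$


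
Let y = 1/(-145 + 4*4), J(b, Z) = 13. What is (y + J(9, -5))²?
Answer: 2808976/16641 ≈ 168.80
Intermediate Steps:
y = -1/129 (y = 1/(-145 + 16) = 1/(-129) = -1/129 ≈ -0.0077519)
(y + J(9, -5))² = (-1/129 + 13)² = (1676/129)² = 2808976/16641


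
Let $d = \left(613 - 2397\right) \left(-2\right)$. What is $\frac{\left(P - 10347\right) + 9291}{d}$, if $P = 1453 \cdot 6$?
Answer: $\frac{3831}{1784} \approx 2.1474$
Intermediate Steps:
$P = 8718$
$d = 3568$ ($d = \left(-1784\right) \left(-2\right) = 3568$)
$\frac{\left(P - 10347\right) + 9291}{d} = \frac{\left(8718 - 10347\right) + 9291}{3568} = \left(-1629 + 9291\right) \frac{1}{3568} = 7662 \cdot \frac{1}{3568} = \frac{3831}{1784}$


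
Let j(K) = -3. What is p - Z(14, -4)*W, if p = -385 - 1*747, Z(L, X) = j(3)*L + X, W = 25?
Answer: 18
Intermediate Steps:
Z(L, X) = X - 3*L (Z(L, X) = -3*L + X = X - 3*L)
p = -1132 (p = -385 - 747 = -1132)
p - Z(14, -4)*W = -1132 - (-4 - 3*14)*25 = -1132 - (-4 - 42)*25 = -1132 - (-46)*25 = -1132 - 1*(-1150) = -1132 + 1150 = 18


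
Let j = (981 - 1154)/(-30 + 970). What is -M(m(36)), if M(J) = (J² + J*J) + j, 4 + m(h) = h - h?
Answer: -29907/940 ≈ -31.816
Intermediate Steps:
j = -173/940 ≈ -0.18404
m(h) = -4 (m(h) = -4 + (h - h) = -4 + 0 = -4)
M(J) = -173/940 + 2*J² (M(J) = (J² + J*J) - 173/940 = (J² + J²) - 173/940 = 2*J² - 173/940 = -173/940 + 2*J²)
-M(m(36)) = -(-173/940 + 2*(-4)²) = -(-173/940 + 2*16) = -(-173/940 + 32) = -1*29907/940 = -29907/940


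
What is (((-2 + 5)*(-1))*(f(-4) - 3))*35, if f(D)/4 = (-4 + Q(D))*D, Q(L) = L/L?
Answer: -4725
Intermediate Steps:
Q(L) = 1
f(D) = -12*D (f(D) = 4*((-4 + 1)*D) = 4*(-3*D) = -12*D)
(((-2 + 5)*(-1))*(f(-4) - 3))*35 = (((-2 + 5)*(-1))*(-12*(-4) - 3))*35 = ((3*(-1))*(48 - 3))*35 = -3*45*35 = -135*35 = -4725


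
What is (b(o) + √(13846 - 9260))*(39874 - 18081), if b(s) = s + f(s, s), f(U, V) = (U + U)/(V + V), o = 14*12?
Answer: 3683017 + 21793*√4586 ≈ 5.1588e+6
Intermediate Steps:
o = 168
f(U, V) = U/V (f(U, V) = (2*U)/((2*V)) = (2*U)*(1/(2*V)) = U/V)
b(s) = 1 + s (b(s) = s + s/s = s + 1 = 1 + s)
(b(o) + √(13846 - 9260))*(39874 - 18081) = ((1 + 168) + √(13846 - 9260))*(39874 - 18081) = (169 + √4586)*21793 = 3683017 + 21793*√4586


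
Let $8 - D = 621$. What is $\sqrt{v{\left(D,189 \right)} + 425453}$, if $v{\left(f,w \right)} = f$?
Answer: $2 \sqrt{106210} \approx 651.8$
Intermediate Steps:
$D = -613$ ($D = 8 - 621 = -613$)
$\sqrt{v{\left(D,189 \right)} + 425453} = \sqrt{-613 + 425453} = \sqrt{424840} = 2 \sqrt{106210}$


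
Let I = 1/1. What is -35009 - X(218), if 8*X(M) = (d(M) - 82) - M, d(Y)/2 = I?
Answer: -139887/4 ≈ -34972.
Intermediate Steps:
I = 1
d(Y) = 2 (d(Y) = 2*1 = 2)
X(M) = -10 - M/8 (X(M) = ((2 - 82) - M)/8 = (-80 - M)/8 = -10 - M/8)
-35009 - X(218) = -35009 - (-10 - ⅛*218) = -35009 - (-10 - 109/4) = -35009 - 1*(-149/4) = -35009 + 149/4 = -139887/4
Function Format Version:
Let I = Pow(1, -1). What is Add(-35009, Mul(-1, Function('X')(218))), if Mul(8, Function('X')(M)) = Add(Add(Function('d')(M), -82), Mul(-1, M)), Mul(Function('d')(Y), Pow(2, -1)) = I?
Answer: Rational(-139887, 4) ≈ -34972.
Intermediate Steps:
I = 1
Function('d')(Y) = 2 (Function('d')(Y) = Mul(2, 1) = 2)
Function('X')(M) = Add(-10, Mul(Rational(-1, 8), M)) (Function('X')(M) = Mul(Rational(1, 8), Add(Add(2, -82), Mul(-1, M))) = Mul(Rational(1, 8), Add(-80, Mul(-1, M))) = Add(-10, Mul(Rational(-1, 8), M)))
Add(-35009, Mul(-1, Function('X')(218))) = Add(-35009, Mul(-1, Add(-10, Mul(Rational(-1, 8), 218)))) = Add(-35009, Mul(-1, Add(-10, Rational(-109, 4)))) = Add(-35009, Mul(-1, Rational(-149, 4))) = Add(-35009, Rational(149, 4)) = Rational(-139887, 4)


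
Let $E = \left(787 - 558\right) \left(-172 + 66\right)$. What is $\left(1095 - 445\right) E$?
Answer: $-15778100$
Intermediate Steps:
$E = -24274$ ($E = 229 \left(-106\right) = -24274$)
$\left(1095 - 445\right) E = \left(1095 - 445\right) \left(-24274\right) = 650 \left(-24274\right) = -15778100$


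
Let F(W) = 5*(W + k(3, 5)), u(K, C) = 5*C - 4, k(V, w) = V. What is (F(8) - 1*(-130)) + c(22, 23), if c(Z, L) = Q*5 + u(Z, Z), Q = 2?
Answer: 301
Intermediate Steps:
u(K, C) = -4 + 5*C
c(Z, L) = 6 + 5*Z (c(Z, L) = 2*5 + (-4 + 5*Z) = 10 + (-4 + 5*Z) = 6 + 5*Z)
F(W) = 15 + 5*W (F(W) = 5*(W + 3) = 5*(3 + W) = 15 + 5*W)
(F(8) - 1*(-130)) + c(22, 23) = ((15 + 5*8) - 1*(-130)) + (6 + 5*22) = ((15 + 40) + 130) + (6 + 110) = (55 + 130) + 116 = 185 + 116 = 301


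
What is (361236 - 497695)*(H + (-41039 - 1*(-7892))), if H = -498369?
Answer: 72530141844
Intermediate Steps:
(361236 - 497695)*(H + (-41039 - 1*(-7892))) = (361236 - 497695)*(-498369 + (-41039 - 1*(-7892))) = -136459*(-498369 + (-41039 + 7892)) = -136459*(-498369 - 33147) = -136459*(-531516) = 72530141844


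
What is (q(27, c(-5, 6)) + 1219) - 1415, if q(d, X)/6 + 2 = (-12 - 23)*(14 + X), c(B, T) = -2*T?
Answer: -628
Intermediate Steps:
q(d, X) = -2952 - 210*X (q(d, X) = -12 + 6*((-12 - 23)*(14 + X)) = -12 + 6*(-35*(14 + X)) = -12 + 6*(-490 - 35*X) = -12 + (-2940 - 210*X) = -2952 - 210*X)
(q(27, c(-5, 6)) + 1219) - 1415 = ((-2952 - (-420)*6) + 1219) - 1415 = ((-2952 - 210*(-12)) + 1219) - 1415 = ((-2952 + 2520) + 1219) - 1415 = (-432 + 1219) - 1415 = 787 - 1415 = -628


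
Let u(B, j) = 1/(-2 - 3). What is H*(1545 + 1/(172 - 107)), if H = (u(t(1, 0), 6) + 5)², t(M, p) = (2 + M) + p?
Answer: 57845376/1625 ≈ 35597.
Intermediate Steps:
t(M, p) = 2 + M + p
u(B, j) = -⅕ (u(B, j) = 1/(-5) = -⅕)
H = 576/25 (H = (-⅕ + 5)² = (24/5)² = 576/25 ≈ 23.040)
H*(1545 + 1/(172 - 107)) = 576*(1545 + 1/(172 - 107))/25 = 576*(1545 + 1/65)/25 = (576/25)*(100426/65) = 57845376/1625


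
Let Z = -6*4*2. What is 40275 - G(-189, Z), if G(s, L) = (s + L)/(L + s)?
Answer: 40274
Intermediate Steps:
Z = -48 (Z = -24*2 = -48)
G(s, L) = 1 (G(s, L) = (L + s)/(L + s) = 1)
40275 - G(-189, Z) = 40275 - 1*1 = 40275 - 1 = 40274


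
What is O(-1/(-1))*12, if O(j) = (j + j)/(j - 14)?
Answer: -24/13 ≈ -1.8462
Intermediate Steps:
O(j) = 2*j/(-14 + j) (O(j) = (2*j)/(-14 + j) = 2*j/(-14 + j))
O(-1/(-1))*12 = (2*(-1/(-1))/(-14 - 1/(-1)))*12 = (2*(-1*(-1))/(-14 - 1*(-1)))*12 = (2*1/(-14 + 1))*12 = (2*1/(-13))*12 = (2*1*(-1/13))*12 = -2/13*12 = -24/13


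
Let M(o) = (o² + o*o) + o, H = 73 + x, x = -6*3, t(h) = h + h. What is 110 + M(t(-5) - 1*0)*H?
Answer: 10560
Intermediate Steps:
t(h) = 2*h
x = -18
H = 55 (H = 73 - 18 = 55)
M(o) = o + 2*o² (M(o) = (o² + o²) + o = 2*o² + o = o + 2*o²)
110 + M(t(-5) - 1*0)*H = 110 + ((2*(-5) - 1*0)*(1 + 2*(2*(-5) - 1*0)))*55 = 110 + ((-10 + 0)*(1 + 2*(-10 + 0)))*55 = 110 - 10*(1 + 2*(-10))*55 = 110 - 10*(1 - 20)*55 = 110 - 10*(-19)*55 = 110 + 190*55 = 110 + 10450 = 10560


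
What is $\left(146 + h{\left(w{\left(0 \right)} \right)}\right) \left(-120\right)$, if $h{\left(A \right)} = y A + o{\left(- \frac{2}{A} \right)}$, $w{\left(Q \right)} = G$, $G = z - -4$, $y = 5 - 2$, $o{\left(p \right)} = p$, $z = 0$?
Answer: $-18900$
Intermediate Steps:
$y = 3$
$G = 4$ ($G = 0 - -4 = 0 + 4 = 4$)
$w{\left(Q \right)} = 4$
$h{\left(A \right)} = - \frac{2}{A} + 3 A$ ($h{\left(A \right)} = 3 A - \frac{2}{A} = - \frac{2}{A} + 3 A$)
$\left(146 + h{\left(w{\left(0 \right)} \right)}\right) \left(-120\right) = \left(146 + \left(- \frac{2}{4} + 3 \cdot 4\right)\right) \left(-120\right) = \left(146 + \left(\left(-2\right) \frac{1}{4} + 12\right)\right) \left(-120\right) = \left(146 + \left(- \frac{1}{2} + 12\right)\right) \left(-120\right) = \left(146 + \frac{23}{2}\right) \left(-120\right) = \frac{315}{2} \left(-120\right) = -18900$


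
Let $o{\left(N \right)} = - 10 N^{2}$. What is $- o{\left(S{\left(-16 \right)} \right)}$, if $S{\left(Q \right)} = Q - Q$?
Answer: $0$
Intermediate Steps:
$S{\left(Q \right)} = 0$
$- o{\left(S{\left(-16 \right)} \right)} = - \left(-10\right) 0^{2} = - \left(-10\right) 0 = \left(-1\right) 0 = 0$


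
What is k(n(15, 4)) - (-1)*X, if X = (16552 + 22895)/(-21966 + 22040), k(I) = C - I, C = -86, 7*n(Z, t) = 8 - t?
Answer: 231285/518 ≈ 446.50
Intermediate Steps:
n(Z, t) = 8/7 - t/7 (n(Z, t) = (8 - t)/7 = 8/7 - t/7)
k(I) = -86 - I
X = 39447/74 ≈ 533.07
k(n(15, 4)) - (-1)*X = (-86 - (8/7 - ⅐*4)) - (-1)*39447/74 = (-86 - (8/7 - 4/7)) - 1*(-39447/74) = (-86 - 1*4/7) + 39447/74 = (-86 - 4/7) + 39447/74 = -606/7 + 39447/74 = 231285/518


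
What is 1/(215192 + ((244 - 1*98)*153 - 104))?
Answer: 1/237426 ≈ 4.2118e-6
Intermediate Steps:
1/(215192 + ((244 - 1*98)*153 - 104)) = 1/(215192 + ((244 - 98)*153 - 104)) = 1/(215192 + (146*153 - 104)) = 1/(215192 + (22338 - 104)) = 1/(215192 + 22234) = 1/237426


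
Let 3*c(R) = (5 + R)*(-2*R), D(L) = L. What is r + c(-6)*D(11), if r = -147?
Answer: -191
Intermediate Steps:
c(R) = -2*R*(5 + R)/3 (c(R) = ((5 + R)*(-2*R))/3 = (-2*R*(5 + R))/3 = -2*R*(5 + R)/3)
r + c(-6)*D(11) = -147 - ⅔*(-6)*(5 - 6)*11 = -147 - ⅔*(-6)*(-1)*11 = -147 - 4*11 = -147 - 44 = -191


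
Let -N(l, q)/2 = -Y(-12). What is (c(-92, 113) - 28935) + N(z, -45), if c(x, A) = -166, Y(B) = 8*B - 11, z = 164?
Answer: -29315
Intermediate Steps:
Y(B) = -11 + 8*B
N(l, q) = -214 (N(l, q) = -(-2)*(-11 + 8*(-12)) = -(-2)*(-11 - 96) = -(-2)*(-107) = -2*107 = -214)
(c(-92, 113) - 28935) + N(z, -45) = (-166 - 28935) - 214 = -29101 - 214 = -29315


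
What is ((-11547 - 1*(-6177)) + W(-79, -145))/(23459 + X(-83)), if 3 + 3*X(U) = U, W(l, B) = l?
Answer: -16347/70291 ≈ -0.23256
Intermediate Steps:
X(U) = -1 + U/3
((-11547 - 1*(-6177)) + W(-79, -145))/(23459 + X(-83)) = ((-11547 - 1*(-6177)) - 79)/(23459 + (-1 + (⅓)*(-83))) = ((-11547 + 6177) - 79)/(23459 + (-1 - 83/3)) = (-5370 - 79)/(23459 - 86/3) = -5449/70291/3 = -5449*3/70291 = -16347/70291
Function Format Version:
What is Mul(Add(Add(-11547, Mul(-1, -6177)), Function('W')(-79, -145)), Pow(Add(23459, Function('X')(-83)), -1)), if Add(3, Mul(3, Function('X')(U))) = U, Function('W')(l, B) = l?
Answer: Rational(-16347, 70291) ≈ -0.23256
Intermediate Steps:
Function('X')(U) = Add(-1, Mul(Rational(1, 3), U))
Mul(Add(Add(-11547, Mul(-1, -6177)), Function('W')(-79, -145)), Pow(Add(23459, Function('X')(-83)), -1)) = Mul(Add(Add(-11547, Mul(-1, -6177)), -79), Pow(Add(23459, Add(-1, Mul(Rational(1, 3), -83))), -1)) = Mul(Add(Add(-11547, 6177), -79), Pow(Add(23459, Add(-1, Rational(-83, 3))), -1)) = Mul(Add(-5370, -79), Pow(Add(23459, Rational(-86, 3)), -1)) = Mul(-5449, Pow(Rational(70291, 3), -1)) = Mul(-5449, Rational(3, 70291)) = Rational(-16347, 70291)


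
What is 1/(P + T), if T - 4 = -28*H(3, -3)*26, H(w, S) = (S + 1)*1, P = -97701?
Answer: -1/96241 ≈ -1.0391e-5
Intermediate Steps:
H(w, S) = 1 + S (H(w, S) = (1 + S)*1 = 1 + S)
T = 1460 (T = 4 - 28*(1 - 3)*26 = 4 - 28*(-2)*26 = 4 + 56*26 = 4 + 1456 = 1460)
1/(P + T) = 1/(-97701 + 1460) = 1/(-96241) = -1/96241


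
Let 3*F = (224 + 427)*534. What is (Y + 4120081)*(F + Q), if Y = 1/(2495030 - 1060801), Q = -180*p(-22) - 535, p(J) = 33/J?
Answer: 683173362650263150/1434229 ≈ 4.7634e+11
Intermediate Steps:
Q = -265 (Q = -5940/(-22) - 535 = -5940*(-1)/22 - 535 = -180*(-3/2) - 535 = 270 - 535 = -265)
Y = 1/1434229 ≈ 6.9724e-7
F = 115878 (F = ((224 + 427)*534)/3 = (651*534)/3 = (⅓)*347634 = 115878)
(Y + 4120081)*(F + Q) = (1/1434229 + 4120081)*(115878 - 265) = (5909139652550/1434229)*115613 = 683173362650263150/1434229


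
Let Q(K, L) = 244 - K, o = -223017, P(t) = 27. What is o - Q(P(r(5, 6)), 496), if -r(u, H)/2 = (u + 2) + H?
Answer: -223234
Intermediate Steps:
r(u, H) = -4 - 2*H - 2*u (r(u, H) = -2*((u + 2) + H) = -2*((2 + u) + H) = -2*(2 + H + u) = -4 - 2*H - 2*u)
o - Q(P(r(5, 6)), 496) = -223017 - (244 - 1*27) = -223017 - (244 - 27) = -223017 - 1*217 = -223017 - 217 = -223234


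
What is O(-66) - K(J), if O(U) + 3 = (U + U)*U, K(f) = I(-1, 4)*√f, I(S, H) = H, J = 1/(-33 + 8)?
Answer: 8709 - 4*I/5 ≈ 8709.0 - 0.8*I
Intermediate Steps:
J = -1/25 (J = 1/(-25) = -1/25 ≈ -0.040000)
K(f) = 4*√f
O(U) = -3 + 2*U² (O(U) = -3 + (U + U)*U = -3 + (2*U)*U = -3 + 2*U²)
O(-66) - K(J) = (-3 + 2*(-66)²) - 4*√(-1/25) = (-3 + 2*4356) - 4*I/5 = (-3 + 8712) - 4*I/5 = 8709 - 4*I/5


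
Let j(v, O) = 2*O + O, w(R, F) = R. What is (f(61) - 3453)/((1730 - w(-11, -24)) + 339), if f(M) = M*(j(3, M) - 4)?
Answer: 3733/1040 ≈ 3.5894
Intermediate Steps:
j(v, O) = 3*O
f(M) = M*(-4 + 3*M) (f(M) = M*(3*M - 4) = M*(-4 + 3*M))
(f(61) - 3453)/((1730 - w(-11, -24)) + 339) = (61*(-4 + 3*61) - 3453)/((1730 - 1*(-11)) + 339) = (61*(-4 + 183) - 3453)/((1730 + 11) + 339) = (61*179 - 3453)/(1741 + 339) = (10919 - 3453)/2080 = 7466*(1/2080) = 3733/1040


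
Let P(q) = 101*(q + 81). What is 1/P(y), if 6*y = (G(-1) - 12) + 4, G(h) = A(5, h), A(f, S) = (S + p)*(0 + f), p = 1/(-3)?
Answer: 9/71407 ≈ 0.00012604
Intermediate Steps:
p = -1/3 (p = 1*(-1/3) = -1/3 ≈ -0.33333)
A(f, S) = f*(-1/3 + S) (A(f, S) = (S - 1/3)*(0 + f) = (-1/3 + S)*f = f*(-1/3 + S))
G(h) = -5/3 + 5*h (G(h) = 5*(-1/3 + h) = -5/3 + 5*h)
y = -22/9 (y = (((-5/3 + 5*(-1)) - 12) + 4)/6 = (((-5/3 - 5) - 12) + 4)/6 = ((-20/3 - 12) + 4)/6 = (-56/3 + 4)/6 = (1/6)*(-44/3) = -22/9 ≈ -2.4444)
P(q) = 8181 + 101*q (P(q) = 101*(81 + q) = 8181 + 101*q)
1/P(y) = 1/(8181 + 101*(-22/9)) = 1/(8181 - 2222/9) = 1/(71407/9) = 9/71407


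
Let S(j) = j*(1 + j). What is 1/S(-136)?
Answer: 1/18360 ≈ 5.4466e-5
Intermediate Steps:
1/S(-136) = 1/(-136*(1 - 136)) = 1/(-136*(-135)) = 1/18360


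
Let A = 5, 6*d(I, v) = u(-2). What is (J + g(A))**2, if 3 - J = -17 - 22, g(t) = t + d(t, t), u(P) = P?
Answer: 19600/9 ≈ 2177.8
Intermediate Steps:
d(I, v) = -1/3 (d(I, v) = (1/6)*(-2) = -1/3)
g(t) = -1/3 + t (g(t) = t - 1/3 = -1/3 + t)
J = 42 (J = 3 - (-17 - 22) = 3 - 1*(-39) = 3 + 39 = 42)
(J + g(A))**2 = (42 + (-1/3 + 5))**2 = (42 + 14/3)**2 = (140/3)**2 = 19600/9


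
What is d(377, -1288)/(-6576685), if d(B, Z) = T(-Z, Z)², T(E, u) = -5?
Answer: -5/1315337 ≈ -3.8013e-6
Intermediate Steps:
d(B, Z) = 25 (d(B, Z) = (-5)² = 25)
d(377, -1288)/(-6576685) = 25/(-6576685) = 25*(-1/6576685) = -5/1315337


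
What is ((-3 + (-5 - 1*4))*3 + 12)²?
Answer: 576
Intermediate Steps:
((-3 + (-5 - 1*4))*3 + 12)² = ((-3 + (-5 - 4))*3 + 12)² = ((-3 - 9)*3 + 12)² = (-12*3 + 12)² = (-36 + 12)² = (-24)² = 576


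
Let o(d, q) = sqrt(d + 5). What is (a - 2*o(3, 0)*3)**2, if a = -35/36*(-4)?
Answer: 24553/81 - 280*sqrt(2)/3 ≈ 171.13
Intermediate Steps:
o(d, q) = sqrt(5 + d)
a = 35/9 (a = -35*1/36*(-4) = -35/36*(-4) = 35/9 ≈ 3.8889)
(a - 2*o(3, 0)*3)**2 = (35/9 - 2*sqrt(5 + 3)*3)**2 = (35/9 - 4*sqrt(2)*3)**2 = (35/9 - 12*sqrt(2))**2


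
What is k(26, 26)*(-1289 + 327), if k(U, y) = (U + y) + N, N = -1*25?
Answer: -25974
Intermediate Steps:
N = -25
k(U, y) = -25 + U + y (k(U, y) = (U + y) - 25 = -25 + U + y)
k(26, 26)*(-1289 + 327) = (-25 + 26 + 26)*(-1289 + 327) = 27*(-962) = -25974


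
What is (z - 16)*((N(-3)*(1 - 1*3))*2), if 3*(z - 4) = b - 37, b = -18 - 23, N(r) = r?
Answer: -456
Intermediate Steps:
b = -41
z = -22 (z = 4 + (-41 - 37)/3 = 4 + (1/3)*(-78) = 4 - 26 = -22)
(z - 16)*((N(-3)*(1 - 1*3))*2) = (-22 - 16)*(-3*(1 - 1*3)*2) = -38*(-3*(1 - 3))*2 = -38*(-3*(-2))*2 = -228*2 = -38*12 = -456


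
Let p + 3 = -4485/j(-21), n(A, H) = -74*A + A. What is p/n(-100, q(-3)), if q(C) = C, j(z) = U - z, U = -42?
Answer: 737/25550 ≈ 0.028845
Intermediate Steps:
j(z) = -42 - z
n(A, H) = -73*A
p = 1474/7 (p = -3 - 4485/(-42 - 1*(-21)) = -3 - 4485/(-42 + 21) = -3 - 4485/(-21) = -3 - 4485*(-1/21) = -3 + 1495/7 = 1474/7 ≈ 210.57)
p/n(-100, q(-3)) = 1474/(7*((-73*(-100)))) = (1474/7)/7300 = (1474/7)*(1/7300) = 737/25550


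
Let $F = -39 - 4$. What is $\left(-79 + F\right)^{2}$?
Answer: $14884$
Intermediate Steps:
$F = -43$
$\left(-79 + F\right)^{2} = \left(-79 - 43\right)^{2} = \left(-122\right)^{2} = 14884$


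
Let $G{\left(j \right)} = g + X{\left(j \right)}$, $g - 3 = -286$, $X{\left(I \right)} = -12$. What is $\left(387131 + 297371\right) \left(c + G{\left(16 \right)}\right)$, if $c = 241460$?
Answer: $165077924830$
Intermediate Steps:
$g = -283$ ($g = 3 - 286 = -283$)
$G{\left(j \right)} = -295$ ($G{\left(j \right)} = -283 - 12 = -295$)
$\left(387131 + 297371\right) \left(c + G{\left(16 \right)}\right) = \left(387131 + 297371\right) \left(241460 - 295\right) = 684502 \cdot 241165 = 165077924830$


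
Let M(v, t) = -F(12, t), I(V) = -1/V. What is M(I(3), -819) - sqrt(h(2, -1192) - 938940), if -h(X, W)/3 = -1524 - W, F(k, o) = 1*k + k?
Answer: -24 - 6*I*sqrt(26054) ≈ -24.0 - 968.47*I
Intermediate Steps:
F(k, o) = 2*k (F(k, o) = k + k = 2*k)
M(v, t) = -24 (M(v, t) = -2*12 = -1*24 = -24)
h(X, W) = 4572 + 3*W (h(X, W) = -3*(-1524 - W) = 4572 + 3*W)
M(I(3), -819) - sqrt(h(2, -1192) - 938940) = -24 - sqrt((4572 + 3*(-1192)) - 938940) = -24 - sqrt((4572 - 3576) - 938940) = -24 - sqrt(996 - 938940) = -24 - sqrt(-937944) = -24 - 6*I*sqrt(26054)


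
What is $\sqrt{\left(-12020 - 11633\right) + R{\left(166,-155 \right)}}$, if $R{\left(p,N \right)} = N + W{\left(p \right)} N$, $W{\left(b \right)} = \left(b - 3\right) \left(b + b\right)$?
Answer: $2 i \sqrt{2102947} \approx 2900.3 i$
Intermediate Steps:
$W{\left(b \right)} = 2 b \left(-3 + b\right)$ ($W{\left(b \right)} = \left(-3 + b\right) 2 b = 2 b \left(-3 + b\right)$)
$R{\left(p,N \right)} = N + 2 N p \left(-3 + p\right)$ ($R{\left(p,N \right)} = N + 2 p \left(-3 + p\right) N = N + 2 N p \left(-3 + p\right)$)
$\sqrt{\left(-12020 - 11633\right) + R{\left(166,-155 \right)}} = \sqrt{\left(-12020 - 11633\right) - 155 \left(1 + 2 \cdot 166 \left(-3 + 166\right)\right)} = \sqrt{-23653 - 155 \left(1 + 2 \cdot 166 \cdot 163\right)} = \sqrt{-23653 - 155 \left(1 + 54116\right)} = \sqrt{-23653 - 8388135} = \sqrt{-8411788} = 2 i \sqrt{2102947}$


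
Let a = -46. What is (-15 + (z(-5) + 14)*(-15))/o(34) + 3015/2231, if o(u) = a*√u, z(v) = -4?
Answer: 3015/2231 + 165*√34/1564 ≈ 1.9666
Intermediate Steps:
o(u) = -46*√u
(-15 + (z(-5) + 14)*(-15))/o(34) + 3015/2231 = (-15 + (-4 + 14)*(-15))/((-46*√34)) + 3015/2231 = (-15 + 10*(-15))*(-√34/1564) + 3015*(1/2231) = (-15 - 150)*(-√34/1564) + 3015/2231 = -(-165)*√34/1564 + 3015/2231 = 165*√34/1564 + 3015/2231 = 3015/2231 + 165*√34/1564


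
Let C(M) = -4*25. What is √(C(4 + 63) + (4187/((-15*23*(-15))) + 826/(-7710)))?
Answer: I*√780629866586/88665 ≈ 9.9648*I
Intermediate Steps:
C(M) = -100
√(C(4 + 63) + (4187/((-15*23*(-15))) + 826/(-7710))) = √(-100 + (4187/((-15*23*(-15))) + 826/(-7710))) = √(-100 + (4187/((-345*(-15))) + 826*(-1/7710))) = √(-100 + (4187/5175 - 413/3855)) = √(-100 + 933574/1329975) = √(-132063926/1329975) = I*√780629866586/88665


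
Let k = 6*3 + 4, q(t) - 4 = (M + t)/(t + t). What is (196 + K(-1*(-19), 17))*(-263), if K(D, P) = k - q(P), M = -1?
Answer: -954690/17 ≈ -56158.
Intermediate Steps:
q(t) = 4 + (-1 + t)/(2*t) (q(t) = 4 + (-1 + t)/(t + t) = 4 + (-1 + t)/((2*t)) = 4 + (-1 + t)*(1/(2*t)) = 4 + (-1 + t)/(2*t))
k = 22 (k = 18 + 4 = 22)
K(D, P) = 22 - (-1 + 9*P)/(2*P)
(196 + K(-1*(-19), 17))*(-263) = (196 + (1/2)*(1 + 35*17)/17)*(-263) = (196 + (1/2)*(1/17)*(1 + 595))*(-263) = (196 + (1/2)*(1/17)*596)*(-263) = (196 + 298/17)*(-263) = (3630/17)*(-263) = -954690/17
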